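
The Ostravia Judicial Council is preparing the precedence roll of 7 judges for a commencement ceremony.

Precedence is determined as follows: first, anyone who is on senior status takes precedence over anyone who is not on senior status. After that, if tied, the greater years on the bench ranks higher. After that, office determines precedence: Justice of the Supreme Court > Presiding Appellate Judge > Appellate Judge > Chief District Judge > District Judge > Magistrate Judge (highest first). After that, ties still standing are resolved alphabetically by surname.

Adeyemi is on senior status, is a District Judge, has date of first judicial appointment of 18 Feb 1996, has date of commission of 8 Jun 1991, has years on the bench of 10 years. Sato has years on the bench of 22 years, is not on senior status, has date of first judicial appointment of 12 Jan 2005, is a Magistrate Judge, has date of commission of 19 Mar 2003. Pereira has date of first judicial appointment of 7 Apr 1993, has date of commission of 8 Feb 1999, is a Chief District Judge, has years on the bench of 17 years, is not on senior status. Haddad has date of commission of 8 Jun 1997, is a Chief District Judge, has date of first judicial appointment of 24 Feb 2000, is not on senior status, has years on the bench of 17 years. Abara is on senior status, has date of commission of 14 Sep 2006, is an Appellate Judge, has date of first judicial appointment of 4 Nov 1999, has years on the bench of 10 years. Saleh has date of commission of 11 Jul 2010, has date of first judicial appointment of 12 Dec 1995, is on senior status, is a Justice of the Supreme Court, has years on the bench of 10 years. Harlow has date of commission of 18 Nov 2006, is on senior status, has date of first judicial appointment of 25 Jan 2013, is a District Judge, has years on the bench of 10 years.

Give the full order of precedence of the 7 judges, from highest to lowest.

Saleh, Abara, Adeyemi, Harlow, Sato, Haddad, Pereira

By the first rule: Saleh, Abara, Adeyemi and Harlow (each on senior status); then Sato, Haddad and Pereira (each not on senior status).
Saleh, Abara, Adeyemi and Harlow all have years on the bench 10 years, so the next rule applies.
Among Saleh, Abara, Adeyemi and Harlow, by office: Saleh (Justice of the Supreme Court) before Abara (Appellate Judge) before Adeyemi and Harlow (District Judge).
Among Adeyemi and Harlow, alphabetically by surname: Adeyemi before Harlow.
Among Sato, Haddad and Pereira, by years on the bench (higher first): Sato (22 years) before Haddad and Pereira (17 years).
Haddad and Pereira are each Chief District Judge, so the next rule applies.
Among Haddad and Pereira, alphabetically by surname: Haddad before Pereira.
Full order: Saleh, Abara, Adeyemi, Harlow, Sato, Haddad, Pereira.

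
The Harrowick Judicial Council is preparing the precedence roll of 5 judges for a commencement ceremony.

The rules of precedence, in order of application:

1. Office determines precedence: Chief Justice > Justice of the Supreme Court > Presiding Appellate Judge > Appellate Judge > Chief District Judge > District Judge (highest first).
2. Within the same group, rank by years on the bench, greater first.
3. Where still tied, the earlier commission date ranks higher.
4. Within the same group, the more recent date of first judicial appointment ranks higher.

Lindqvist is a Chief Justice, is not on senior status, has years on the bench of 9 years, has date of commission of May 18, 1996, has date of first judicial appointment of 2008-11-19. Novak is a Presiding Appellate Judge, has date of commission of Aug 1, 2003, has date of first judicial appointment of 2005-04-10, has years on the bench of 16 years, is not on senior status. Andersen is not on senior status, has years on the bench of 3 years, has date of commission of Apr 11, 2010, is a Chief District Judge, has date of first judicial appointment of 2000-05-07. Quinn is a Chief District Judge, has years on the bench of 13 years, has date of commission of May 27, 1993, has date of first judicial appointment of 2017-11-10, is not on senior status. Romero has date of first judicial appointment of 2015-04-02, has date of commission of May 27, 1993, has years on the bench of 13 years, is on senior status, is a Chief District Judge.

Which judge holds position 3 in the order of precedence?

Quinn

By office: Lindqvist (Chief Justice); then Novak (Presiding Appellate Judge); then Quinn, Romero and Andersen (Chief District Judge).
Among Quinn, Romero and Andersen, by years on the bench (higher first): Quinn and Romero (13 years) before Andersen (3 years).
Quinn and Romero both have date of commission May 27, 1993, so the next rule applies.
Among Quinn and Romero, by date of first judicial appointment (later first): Quinn (2017-11-10) before Romero (2015-04-02).
Order: Lindqvist, Novak, Quinn, Romero, Andersen.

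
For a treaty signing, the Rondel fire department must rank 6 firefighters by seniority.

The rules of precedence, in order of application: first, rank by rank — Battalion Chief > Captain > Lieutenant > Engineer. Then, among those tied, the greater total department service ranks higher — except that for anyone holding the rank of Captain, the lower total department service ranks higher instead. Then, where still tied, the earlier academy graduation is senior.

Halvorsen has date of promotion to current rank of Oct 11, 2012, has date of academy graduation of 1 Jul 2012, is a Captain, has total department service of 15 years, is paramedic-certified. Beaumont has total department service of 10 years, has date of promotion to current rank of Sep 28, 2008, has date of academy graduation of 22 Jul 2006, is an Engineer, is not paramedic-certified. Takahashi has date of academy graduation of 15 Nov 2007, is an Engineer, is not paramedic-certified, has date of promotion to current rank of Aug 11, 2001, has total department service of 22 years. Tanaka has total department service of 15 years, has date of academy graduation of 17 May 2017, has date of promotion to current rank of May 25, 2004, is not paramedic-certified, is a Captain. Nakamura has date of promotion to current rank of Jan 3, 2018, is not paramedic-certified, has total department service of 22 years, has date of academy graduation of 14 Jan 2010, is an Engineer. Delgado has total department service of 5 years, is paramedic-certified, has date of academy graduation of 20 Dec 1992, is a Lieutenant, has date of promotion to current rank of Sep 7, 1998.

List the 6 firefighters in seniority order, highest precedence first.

By rank: Halvorsen and Tanaka (Captain); then Delgado (Lieutenant); then Takahashi, Nakamura and Beaumont (Engineer).
Halvorsen and Tanaka both have total department service 15 years, so the next rule applies.
Among Halvorsen and Tanaka, by date of academy graduation (earlier first): Halvorsen (1 Jul 2012) before Tanaka (17 May 2017).
Among Takahashi, Nakamura and Beaumont, by total department service (higher first): Takahashi and Nakamura (22 years) before Beaumont (10 years).
Among Takahashi and Nakamura, by date of academy graduation (earlier first): Takahashi (15 Nov 2007) before Nakamura (14 Jan 2010).
Full order: Halvorsen, Tanaka, Delgado, Takahashi, Nakamura, Beaumont.

Halvorsen, Tanaka, Delgado, Takahashi, Nakamura, Beaumont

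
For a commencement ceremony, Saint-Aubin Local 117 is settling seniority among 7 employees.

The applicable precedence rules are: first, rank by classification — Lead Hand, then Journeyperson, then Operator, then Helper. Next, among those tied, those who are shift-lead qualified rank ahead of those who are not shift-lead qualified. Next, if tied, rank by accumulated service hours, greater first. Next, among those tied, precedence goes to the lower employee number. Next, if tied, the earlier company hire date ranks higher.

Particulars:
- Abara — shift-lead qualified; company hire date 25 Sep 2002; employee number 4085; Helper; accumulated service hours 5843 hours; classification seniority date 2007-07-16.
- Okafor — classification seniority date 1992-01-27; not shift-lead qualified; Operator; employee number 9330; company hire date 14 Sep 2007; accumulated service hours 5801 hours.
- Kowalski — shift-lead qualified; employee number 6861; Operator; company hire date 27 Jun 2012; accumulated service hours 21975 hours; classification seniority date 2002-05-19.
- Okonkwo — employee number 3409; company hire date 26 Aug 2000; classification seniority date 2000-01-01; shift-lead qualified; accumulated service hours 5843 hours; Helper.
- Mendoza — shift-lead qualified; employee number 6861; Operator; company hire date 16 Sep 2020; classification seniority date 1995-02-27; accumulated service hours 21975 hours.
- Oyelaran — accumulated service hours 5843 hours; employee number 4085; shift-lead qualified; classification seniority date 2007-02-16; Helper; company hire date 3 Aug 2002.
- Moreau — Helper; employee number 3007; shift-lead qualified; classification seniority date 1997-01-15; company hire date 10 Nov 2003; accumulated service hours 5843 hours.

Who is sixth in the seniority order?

Oyelaran

By classification: Kowalski, Mendoza and Okafor (Operator); then Moreau, Okonkwo, Oyelaran and Abara (Helper).
Among Kowalski, Mendoza and Okafor, shift-lead qualified before not shift-lead qualified: Kowalski and Mendoza (shift-lead qualified) before Okafor (not shift-lead qualified).
Kowalski and Mendoza both have accumulated service hours 21975 hours, so the next rule applies.
Kowalski and Mendoza both have employee number 6861, so the next rule applies.
Among Kowalski and Mendoza, by company hire date (earlier first): Kowalski (27 Jun 2012) before Mendoza (16 Sep 2020).
Moreau, Okonkwo, Oyelaran and Abara are each shift-lead qualified, so the next rule applies.
Moreau, Okonkwo, Oyelaran and Abara all have accumulated service hours 5843 hours, so the next rule applies.
Among Moreau, Okonkwo, Oyelaran and Abara, by employee number (lower first): Moreau (3007) before Okonkwo (3409) before Oyelaran and Abara (4085).
Among Oyelaran and Abara, by company hire date (earlier first): Oyelaran (3 Aug 2002) before Abara (25 Sep 2002).
Order: Kowalski, Mendoza, Okafor, Moreau, Okonkwo, Oyelaran, Abara.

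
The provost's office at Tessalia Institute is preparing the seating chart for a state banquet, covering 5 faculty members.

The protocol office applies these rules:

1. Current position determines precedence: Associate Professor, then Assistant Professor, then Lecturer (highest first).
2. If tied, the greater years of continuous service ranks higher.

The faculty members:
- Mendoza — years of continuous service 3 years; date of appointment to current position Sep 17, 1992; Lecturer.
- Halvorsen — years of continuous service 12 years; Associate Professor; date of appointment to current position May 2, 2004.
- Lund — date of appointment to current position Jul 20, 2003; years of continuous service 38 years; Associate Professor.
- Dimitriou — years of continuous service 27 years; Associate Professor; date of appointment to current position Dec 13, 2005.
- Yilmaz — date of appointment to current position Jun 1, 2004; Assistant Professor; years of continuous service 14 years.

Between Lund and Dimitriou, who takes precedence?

By current position: Lund, Dimitriou and Halvorsen (Associate Professor); then Yilmaz (Assistant Professor); then Mendoza (Lecturer).
Among Lund, Dimitriou and Halvorsen, by years of continuous service (higher first): Lund (38 years) before Dimitriou (27 years) before Halvorsen (12 years).
So Lund takes precedence.

Lund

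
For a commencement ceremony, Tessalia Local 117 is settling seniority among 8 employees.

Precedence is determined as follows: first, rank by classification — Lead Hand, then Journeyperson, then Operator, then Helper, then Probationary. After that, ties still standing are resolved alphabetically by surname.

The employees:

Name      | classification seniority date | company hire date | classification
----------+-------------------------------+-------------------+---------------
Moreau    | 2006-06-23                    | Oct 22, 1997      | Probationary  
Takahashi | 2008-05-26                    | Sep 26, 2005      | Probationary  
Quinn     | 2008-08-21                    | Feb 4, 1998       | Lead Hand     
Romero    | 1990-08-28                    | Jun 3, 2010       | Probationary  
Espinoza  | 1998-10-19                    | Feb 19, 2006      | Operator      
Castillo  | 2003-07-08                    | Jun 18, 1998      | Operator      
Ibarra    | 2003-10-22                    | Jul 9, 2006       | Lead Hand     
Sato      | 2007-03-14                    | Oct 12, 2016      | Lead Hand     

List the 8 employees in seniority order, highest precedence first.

By classification: Ibarra, Quinn and Sato (Lead Hand); then Castillo and Espinoza (Operator); then Moreau, Romero and Takahashi (Probationary).
Among Ibarra, Quinn and Sato, alphabetically by surname: Ibarra before Quinn before Sato.
Among Castillo and Espinoza, alphabetically by surname: Castillo before Espinoza.
Among Moreau, Romero and Takahashi, alphabetically by surname: Moreau before Romero before Takahashi.
Full order: Ibarra, Quinn, Sato, Castillo, Espinoza, Moreau, Romero, Takahashi.

Ibarra, Quinn, Sato, Castillo, Espinoza, Moreau, Romero, Takahashi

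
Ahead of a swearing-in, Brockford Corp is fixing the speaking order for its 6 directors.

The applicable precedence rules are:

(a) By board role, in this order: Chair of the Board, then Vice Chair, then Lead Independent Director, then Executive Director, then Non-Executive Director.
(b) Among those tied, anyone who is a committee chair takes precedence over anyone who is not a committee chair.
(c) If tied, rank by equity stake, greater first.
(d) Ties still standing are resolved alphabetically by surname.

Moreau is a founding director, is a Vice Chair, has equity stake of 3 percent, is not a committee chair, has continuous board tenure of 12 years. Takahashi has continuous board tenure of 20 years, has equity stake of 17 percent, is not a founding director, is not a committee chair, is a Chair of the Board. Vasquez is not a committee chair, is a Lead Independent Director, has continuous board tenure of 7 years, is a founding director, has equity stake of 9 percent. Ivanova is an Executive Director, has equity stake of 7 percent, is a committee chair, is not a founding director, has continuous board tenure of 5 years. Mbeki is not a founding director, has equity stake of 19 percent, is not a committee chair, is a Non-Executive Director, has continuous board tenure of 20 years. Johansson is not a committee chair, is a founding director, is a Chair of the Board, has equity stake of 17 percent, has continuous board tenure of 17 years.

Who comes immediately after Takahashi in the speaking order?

By board role: Johansson and Takahashi (Chair of the Board); then Moreau (Vice Chair); then Vasquez (Lead Independent Director); then Ivanova (Executive Director); then Mbeki (Non-Executive Director).
Johansson and Takahashi are each not a committee chair, so the next rule applies.
Johansson and Takahashi both have equity stake 17 percent, so the next rule applies.
Among Johansson and Takahashi, alphabetically by surname: Johansson before Takahashi.
Order: Johansson, Takahashi, Moreau, Vasquez, Ivanova, Mbeki.

Moreau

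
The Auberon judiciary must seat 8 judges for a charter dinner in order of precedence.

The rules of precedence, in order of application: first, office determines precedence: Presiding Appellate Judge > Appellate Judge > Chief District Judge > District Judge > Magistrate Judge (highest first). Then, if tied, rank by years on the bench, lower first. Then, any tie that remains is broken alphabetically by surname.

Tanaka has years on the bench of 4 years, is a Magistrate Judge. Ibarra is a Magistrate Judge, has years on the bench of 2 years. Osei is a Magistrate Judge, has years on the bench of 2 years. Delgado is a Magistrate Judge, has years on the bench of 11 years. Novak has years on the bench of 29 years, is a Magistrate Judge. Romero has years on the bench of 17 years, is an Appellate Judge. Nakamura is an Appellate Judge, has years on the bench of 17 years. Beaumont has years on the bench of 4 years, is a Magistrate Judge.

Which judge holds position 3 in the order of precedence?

By office: Nakamura and Romero (Appellate Judge); then Ibarra, Osei, Beaumont, Tanaka, Delgado and Novak (Magistrate Judge).
Nakamura and Romero both have years on the bench 17 years, so the next rule applies.
Among Nakamura and Romero, alphabetically by surname: Nakamura before Romero.
Among Ibarra, Osei, Beaumont, Tanaka, Delgado and Novak, by years on the bench (lower first): Ibarra and Osei (2 years) before Beaumont and Tanaka (4 years) before Delgado (11 years) before Novak (29 years).
Among Ibarra and Osei, alphabetically by surname: Ibarra before Osei.
Among Beaumont and Tanaka, alphabetically by surname: Beaumont before Tanaka.
Order: Nakamura, Romero, Ibarra, Osei, Beaumont, Tanaka, Delgado, Novak.

Ibarra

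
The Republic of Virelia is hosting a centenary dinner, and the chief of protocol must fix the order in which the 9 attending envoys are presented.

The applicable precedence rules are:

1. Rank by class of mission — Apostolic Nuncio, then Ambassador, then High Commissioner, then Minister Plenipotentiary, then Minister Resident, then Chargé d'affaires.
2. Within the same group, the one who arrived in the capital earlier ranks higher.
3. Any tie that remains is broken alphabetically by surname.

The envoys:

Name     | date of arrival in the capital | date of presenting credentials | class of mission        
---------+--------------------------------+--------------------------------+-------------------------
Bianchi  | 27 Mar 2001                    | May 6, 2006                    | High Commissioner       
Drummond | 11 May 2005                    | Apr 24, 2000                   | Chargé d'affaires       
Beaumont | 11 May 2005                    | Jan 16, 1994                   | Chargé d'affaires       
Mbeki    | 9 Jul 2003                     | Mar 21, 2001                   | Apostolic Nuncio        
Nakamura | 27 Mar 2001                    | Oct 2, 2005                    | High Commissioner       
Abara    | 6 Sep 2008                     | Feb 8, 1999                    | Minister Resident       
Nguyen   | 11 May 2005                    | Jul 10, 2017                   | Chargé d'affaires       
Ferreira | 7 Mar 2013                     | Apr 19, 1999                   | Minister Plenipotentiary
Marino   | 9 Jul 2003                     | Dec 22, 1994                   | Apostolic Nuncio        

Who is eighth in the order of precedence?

By class of mission: Marino and Mbeki (Apostolic Nuncio); then Bianchi and Nakamura (High Commissioner); then Ferreira (Minister Plenipotentiary); then Abara (Minister Resident); then Beaumont, Drummond and Nguyen (Chargé d'affaires).
Marino and Mbeki both have date of arrival in the capital 9 Jul 2003, so the next rule applies.
Among Marino and Mbeki, alphabetically by surname: Marino before Mbeki.
Bianchi and Nakamura both have date of arrival in the capital 27 Mar 2001, so the next rule applies.
Among Bianchi and Nakamura, alphabetically by surname: Bianchi before Nakamura.
Beaumont, Drummond and Nguyen all have date of arrival in the capital 11 May 2005, so the next rule applies.
Among Beaumont, Drummond and Nguyen, alphabetically by surname: Beaumont before Drummond before Nguyen.
Order: Marino, Mbeki, Bianchi, Nakamura, Ferreira, Abara, Beaumont, Drummond, Nguyen.

Drummond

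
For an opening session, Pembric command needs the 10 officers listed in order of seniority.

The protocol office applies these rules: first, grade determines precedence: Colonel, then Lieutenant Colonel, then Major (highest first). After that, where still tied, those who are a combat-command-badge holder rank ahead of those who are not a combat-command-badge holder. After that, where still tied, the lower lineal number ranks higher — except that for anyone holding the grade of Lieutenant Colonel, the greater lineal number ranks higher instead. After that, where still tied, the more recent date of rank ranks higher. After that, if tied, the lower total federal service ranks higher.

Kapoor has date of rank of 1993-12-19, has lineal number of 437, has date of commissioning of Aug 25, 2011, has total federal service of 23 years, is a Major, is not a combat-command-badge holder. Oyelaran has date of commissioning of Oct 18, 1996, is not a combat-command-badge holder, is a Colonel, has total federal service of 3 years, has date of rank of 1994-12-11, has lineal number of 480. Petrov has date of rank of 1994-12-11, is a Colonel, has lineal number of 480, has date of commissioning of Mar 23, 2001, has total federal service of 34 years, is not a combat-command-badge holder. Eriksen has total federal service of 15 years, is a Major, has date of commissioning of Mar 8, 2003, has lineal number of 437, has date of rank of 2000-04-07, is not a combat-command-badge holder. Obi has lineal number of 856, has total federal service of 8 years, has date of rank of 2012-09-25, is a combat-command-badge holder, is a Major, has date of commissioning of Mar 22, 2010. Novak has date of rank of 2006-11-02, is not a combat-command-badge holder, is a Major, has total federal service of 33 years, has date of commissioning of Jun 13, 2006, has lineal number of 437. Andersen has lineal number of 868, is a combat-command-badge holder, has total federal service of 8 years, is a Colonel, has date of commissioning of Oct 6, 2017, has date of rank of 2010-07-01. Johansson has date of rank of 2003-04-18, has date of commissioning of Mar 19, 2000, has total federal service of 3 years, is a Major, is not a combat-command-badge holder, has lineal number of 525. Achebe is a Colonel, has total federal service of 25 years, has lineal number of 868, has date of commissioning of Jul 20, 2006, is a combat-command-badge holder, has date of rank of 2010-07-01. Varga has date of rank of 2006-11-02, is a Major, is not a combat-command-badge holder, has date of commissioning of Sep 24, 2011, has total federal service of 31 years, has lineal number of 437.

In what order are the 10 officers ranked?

Andersen, Achebe, Oyelaran, Petrov, Obi, Varga, Novak, Eriksen, Kapoor, Johansson

By grade: Andersen, Achebe, Oyelaran and Petrov (Colonel); then Obi, Varga, Novak, Eriksen, Kapoor and Johansson (Major).
Among Andersen, Achebe, Oyelaran and Petrov, a combat-command-badge holder before not a combat-command-badge holder: Andersen and Achebe (a combat-command-badge holder) before Oyelaran and Petrov (not a combat-command-badge holder).
Andersen and Achebe both have lineal number 868, so the next rule applies.
Andersen and Achebe both have date of rank 2010-07-01, so the next rule applies.
Among Andersen and Achebe, by total federal service (lower first): Andersen (8 years) before Achebe (25 years).
Oyelaran and Petrov both have lineal number 480, so the next rule applies.
Oyelaran and Petrov both have date of rank 1994-12-11, so the next rule applies.
Among Oyelaran and Petrov, by total federal service (lower first): Oyelaran (3 years) before Petrov (34 years).
Among Obi, Varga, Novak, Eriksen, Kapoor and Johansson, a combat-command-badge holder before not a combat-command-badge holder: Obi (a combat-command-badge holder) before Varga, Novak, Eriksen, Kapoor and Johansson (not a combat-command-badge holder).
Among Varga, Novak, Eriksen, Kapoor and Johansson, by lineal number (lower first): Varga, Novak, Eriksen and Kapoor (437) before Johansson (525).
Among Varga, Novak, Eriksen and Kapoor, by date of rank (later first): Varga and Novak (2006-11-02) before Eriksen (2000-04-07) before Kapoor (1993-12-19).
Among Varga and Novak, by total federal service (lower first): Varga (31 years) before Novak (33 years).
Full order: Andersen, Achebe, Oyelaran, Petrov, Obi, Varga, Novak, Eriksen, Kapoor, Johansson.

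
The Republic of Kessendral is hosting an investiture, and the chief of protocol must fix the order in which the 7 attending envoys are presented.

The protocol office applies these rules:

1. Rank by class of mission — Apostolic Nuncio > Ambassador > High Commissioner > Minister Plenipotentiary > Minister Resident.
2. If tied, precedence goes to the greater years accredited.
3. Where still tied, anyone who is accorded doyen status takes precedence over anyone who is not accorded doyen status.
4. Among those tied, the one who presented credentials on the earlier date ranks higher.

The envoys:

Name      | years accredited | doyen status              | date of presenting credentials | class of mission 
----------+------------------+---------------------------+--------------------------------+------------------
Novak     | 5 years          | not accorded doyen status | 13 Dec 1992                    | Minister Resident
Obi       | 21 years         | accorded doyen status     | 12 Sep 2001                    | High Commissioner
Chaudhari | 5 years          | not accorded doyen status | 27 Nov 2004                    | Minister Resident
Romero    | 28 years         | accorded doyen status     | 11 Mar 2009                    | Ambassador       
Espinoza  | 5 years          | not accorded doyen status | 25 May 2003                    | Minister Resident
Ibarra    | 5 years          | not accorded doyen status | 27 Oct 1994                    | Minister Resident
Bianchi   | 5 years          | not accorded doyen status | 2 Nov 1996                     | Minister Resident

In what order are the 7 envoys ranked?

By class of mission: Romero (Ambassador); then Obi (High Commissioner); then Novak, Ibarra, Bianchi, Espinoza and Chaudhari (Minister Resident).
Novak, Ibarra, Bianchi, Espinoza and Chaudhari all have years accredited 5 years, so the next rule applies.
Novak, Ibarra, Bianchi, Espinoza and Chaudhari are each not accorded doyen status, so the next rule applies.
Among Novak, Ibarra, Bianchi, Espinoza and Chaudhari, by date of presenting credentials (earlier first): Novak (13 Dec 1992) before Ibarra (27 Oct 1994) before Bianchi (2 Nov 1996) before Espinoza (25 May 2003) before Chaudhari (27 Nov 2004).
Full order: Romero, Obi, Novak, Ibarra, Bianchi, Espinoza, Chaudhari.

Romero, Obi, Novak, Ibarra, Bianchi, Espinoza, Chaudhari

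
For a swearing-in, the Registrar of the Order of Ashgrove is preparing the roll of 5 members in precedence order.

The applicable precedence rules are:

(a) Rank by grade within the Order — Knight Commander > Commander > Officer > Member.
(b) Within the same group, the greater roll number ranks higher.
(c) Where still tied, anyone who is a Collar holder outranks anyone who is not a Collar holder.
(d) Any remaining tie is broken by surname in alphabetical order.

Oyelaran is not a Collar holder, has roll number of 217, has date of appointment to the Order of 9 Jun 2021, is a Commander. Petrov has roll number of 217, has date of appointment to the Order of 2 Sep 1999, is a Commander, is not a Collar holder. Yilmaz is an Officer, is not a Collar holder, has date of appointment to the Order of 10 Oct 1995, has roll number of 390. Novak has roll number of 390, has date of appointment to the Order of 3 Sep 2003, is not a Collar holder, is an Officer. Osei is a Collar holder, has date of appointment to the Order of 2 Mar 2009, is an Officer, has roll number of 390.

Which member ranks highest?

Oyelaran

By grade within the Order: Oyelaran and Petrov (Commander); then Osei, Novak and Yilmaz (Officer).
Oyelaran and Petrov both have roll number 217, so the next rule applies.
Oyelaran and Petrov are each not a Collar holder, so the next rule applies.
Among Oyelaran and Petrov, alphabetically by surname: Oyelaran before Petrov.
Osei, Novak and Yilmaz all have roll number 390, so the next rule applies.
Among Osei, Novak and Yilmaz, a Collar holder before not a Collar holder: Osei (a Collar holder) before Novak and Yilmaz (not a Collar holder).
Among Novak and Yilmaz, alphabetically by surname: Novak before Yilmaz.
Order: Oyelaran, Petrov, Osei, Novak, Yilmaz.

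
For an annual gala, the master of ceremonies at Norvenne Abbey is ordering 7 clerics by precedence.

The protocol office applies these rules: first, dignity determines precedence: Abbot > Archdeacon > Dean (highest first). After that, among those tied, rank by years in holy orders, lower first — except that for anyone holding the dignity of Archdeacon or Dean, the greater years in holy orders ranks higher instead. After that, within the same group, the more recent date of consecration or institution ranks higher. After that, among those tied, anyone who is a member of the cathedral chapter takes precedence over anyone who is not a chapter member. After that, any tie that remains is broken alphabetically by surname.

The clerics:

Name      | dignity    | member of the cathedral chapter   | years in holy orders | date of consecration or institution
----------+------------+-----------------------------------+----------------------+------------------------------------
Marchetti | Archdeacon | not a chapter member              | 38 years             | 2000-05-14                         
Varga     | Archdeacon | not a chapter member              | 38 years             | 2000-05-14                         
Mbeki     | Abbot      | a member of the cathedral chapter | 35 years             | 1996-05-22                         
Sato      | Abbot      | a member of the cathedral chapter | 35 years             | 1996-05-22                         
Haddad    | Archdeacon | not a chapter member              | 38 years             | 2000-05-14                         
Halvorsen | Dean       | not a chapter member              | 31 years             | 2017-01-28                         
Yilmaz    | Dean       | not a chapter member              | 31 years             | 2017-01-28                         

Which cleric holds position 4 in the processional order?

Marchetti

By dignity: Mbeki and Sato (Abbot); then Haddad, Marchetti and Varga (Archdeacon); then Halvorsen and Yilmaz (Dean).
Mbeki and Sato both have years in holy orders 35 years, so the next rule applies.
Mbeki and Sato both have date of consecration or institution 1996-05-22, so the next rule applies.
Mbeki and Sato are each a member of the cathedral chapter, so the next rule applies.
Among Mbeki and Sato, alphabetically by surname: Mbeki before Sato.
Haddad, Marchetti and Varga all have years in holy orders 38 years, so the next rule applies.
Haddad, Marchetti and Varga all have date of consecration or institution 2000-05-14, so the next rule applies.
Haddad, Marchetti and Varga are each not a chapter member, so the next rule applies.
Among Haddad, Marchetti and Varga, alphabetically by surname: Haddad before Marchetti before Varga.
Halvorsen and Yilmaz both have years in holy orders 31 years, so the next rule applies.
Halvorsen and Yilmaz both have date of consecration or institution 2017-01-28, so the next rule applies.
Halvorsen and Yilmaz are each not a chapter member, so the next rule applies.
Among Halvorsen and Yilmaz, alphabetically by surname: Halvorsen before Yilmaz.
Order: Mbeki, Sato, Haddad, Marchetti, Varga, Halvorsen, Yilmaz.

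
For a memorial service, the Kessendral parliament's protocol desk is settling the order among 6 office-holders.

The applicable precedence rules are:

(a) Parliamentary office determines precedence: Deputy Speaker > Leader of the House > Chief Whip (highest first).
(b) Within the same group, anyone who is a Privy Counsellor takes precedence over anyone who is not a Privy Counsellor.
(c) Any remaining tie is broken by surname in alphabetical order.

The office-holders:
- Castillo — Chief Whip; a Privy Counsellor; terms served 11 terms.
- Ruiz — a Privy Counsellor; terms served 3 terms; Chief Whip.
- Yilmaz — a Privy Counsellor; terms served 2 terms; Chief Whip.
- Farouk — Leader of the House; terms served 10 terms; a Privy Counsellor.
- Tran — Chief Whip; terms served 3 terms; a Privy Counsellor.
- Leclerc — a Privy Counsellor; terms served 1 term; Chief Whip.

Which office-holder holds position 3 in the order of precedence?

By parliamentary office: Farouk (Leader of the House); then Castillo, Leclerc, Ruiz, Tran and Yilmaz (Chief Whip).
Castillo, Leclerc, Ruiz, Tran and Yilmaz are each a Privy Counsellor, so the next rule applies.
Among Castillo, Leclerc, Ruiz, Tran and Yilmaz, alphabetically by surname: Castillo before Leclerc before Ruiz before Tran before Yilmaz.
Order: Farouk, Castillo, Leclerc, Ruiz, Tran, Yilmaz.

Leclerc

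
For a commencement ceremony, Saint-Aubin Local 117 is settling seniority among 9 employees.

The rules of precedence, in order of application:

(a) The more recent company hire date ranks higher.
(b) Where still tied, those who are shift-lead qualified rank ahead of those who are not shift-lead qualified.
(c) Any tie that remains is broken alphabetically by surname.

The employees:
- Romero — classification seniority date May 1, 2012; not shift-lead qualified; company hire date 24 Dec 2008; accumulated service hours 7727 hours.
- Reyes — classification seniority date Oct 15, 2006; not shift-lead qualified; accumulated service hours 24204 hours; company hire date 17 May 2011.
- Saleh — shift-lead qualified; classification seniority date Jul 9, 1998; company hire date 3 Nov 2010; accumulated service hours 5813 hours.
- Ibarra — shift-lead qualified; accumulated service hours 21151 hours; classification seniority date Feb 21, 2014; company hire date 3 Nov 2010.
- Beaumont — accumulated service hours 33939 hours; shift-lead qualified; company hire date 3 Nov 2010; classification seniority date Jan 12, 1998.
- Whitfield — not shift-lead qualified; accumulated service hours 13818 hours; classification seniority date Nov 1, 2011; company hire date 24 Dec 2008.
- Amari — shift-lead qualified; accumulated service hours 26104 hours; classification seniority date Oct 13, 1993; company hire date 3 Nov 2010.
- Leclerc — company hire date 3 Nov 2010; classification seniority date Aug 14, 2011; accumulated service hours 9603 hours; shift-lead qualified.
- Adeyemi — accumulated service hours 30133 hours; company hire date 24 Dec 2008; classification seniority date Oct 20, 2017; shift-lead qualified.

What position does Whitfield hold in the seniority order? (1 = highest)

9

By company hire date (later first): Reyes (17 May 2011); then Amari, Beaumont, Ibarra, Leclerc and Saleh (each 3 Nov 2010); then Adeyemi, Romero and Whitfield (each 24 Dec 2008).
Amari, Beaumont, Ibarra, Leclerc and Saleh are each shift-lead qualified, so the next rule applies.
Among Amari, Beaumont, Ibarra, Leclerc and Saleh, alphabetically by surname: Amari before Beaumont before Ibarra before Leclerc before Saleh.
Among Adeyemi, Romero and Whitfield, shift-lead qualified before not shift-lead qualified: Adeyemi (shift-lead qualified) before Romero and Whitfield (not shift-lead qualified).
Among Romero and Whitfield, alphabetically by surname: Romero before Whitfield.
Order: Reyes, Amari, Beaumont, Ibarra, Leclerc, Saleh, Adeyemi, Romero, Whitfield. So position 9.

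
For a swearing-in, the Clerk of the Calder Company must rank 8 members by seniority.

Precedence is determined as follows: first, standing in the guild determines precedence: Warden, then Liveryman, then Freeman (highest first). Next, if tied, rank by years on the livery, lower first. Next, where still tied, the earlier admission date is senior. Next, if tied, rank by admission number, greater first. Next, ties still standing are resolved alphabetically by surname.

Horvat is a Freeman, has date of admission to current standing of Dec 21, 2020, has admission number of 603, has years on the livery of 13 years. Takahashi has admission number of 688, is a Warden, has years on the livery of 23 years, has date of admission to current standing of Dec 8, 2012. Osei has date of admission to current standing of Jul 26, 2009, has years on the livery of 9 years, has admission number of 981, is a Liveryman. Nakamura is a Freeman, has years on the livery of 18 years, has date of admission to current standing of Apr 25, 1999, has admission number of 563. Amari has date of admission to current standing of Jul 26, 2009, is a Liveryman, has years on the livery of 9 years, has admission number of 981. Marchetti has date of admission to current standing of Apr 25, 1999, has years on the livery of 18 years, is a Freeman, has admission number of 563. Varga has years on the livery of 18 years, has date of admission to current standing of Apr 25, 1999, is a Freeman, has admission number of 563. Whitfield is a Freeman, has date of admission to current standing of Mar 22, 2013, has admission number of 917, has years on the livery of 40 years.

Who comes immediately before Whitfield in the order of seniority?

By standing in the guild: Takahashi (Warden); then Amari and Osei (Liveryman); then Horvat, Marchetti, Nakamura, Varga and Whitfield (Freeman).
Amari and Osei both have years on the livery 9 years, so the next rule applies.
Amari and Osei both have date of admission to current standing Jul 26, 2009, so the next rule applies.
Amari and Osei both have admission number 981, so the next rule applies.
Among Amari and Osei, alphabetically by surname: Amari before Osei.
Among Horvat, Marchetti, Nakamura, Varga and Whitfield, by years on the livery (lower first): Horvat (13 years) before Marchetti, Nakamura and Varga (18 years) before Whitfield (40 years).
Marchetti, Nakamura and Varga all have date of admission to current standing Apr 25, 1999, so the next rule applies.
Marchetti, Nakamura and Varga all have admission number 563, so the next rule applies.
Among Marchetti, Nakamura and Varga, alphabetically by surname: Marchetti before Nakamura before Varga.
Order: Takahashi, Amari, Osei, Horvat, Marchetti, Nakamura, Varga, Whitfield.

Varga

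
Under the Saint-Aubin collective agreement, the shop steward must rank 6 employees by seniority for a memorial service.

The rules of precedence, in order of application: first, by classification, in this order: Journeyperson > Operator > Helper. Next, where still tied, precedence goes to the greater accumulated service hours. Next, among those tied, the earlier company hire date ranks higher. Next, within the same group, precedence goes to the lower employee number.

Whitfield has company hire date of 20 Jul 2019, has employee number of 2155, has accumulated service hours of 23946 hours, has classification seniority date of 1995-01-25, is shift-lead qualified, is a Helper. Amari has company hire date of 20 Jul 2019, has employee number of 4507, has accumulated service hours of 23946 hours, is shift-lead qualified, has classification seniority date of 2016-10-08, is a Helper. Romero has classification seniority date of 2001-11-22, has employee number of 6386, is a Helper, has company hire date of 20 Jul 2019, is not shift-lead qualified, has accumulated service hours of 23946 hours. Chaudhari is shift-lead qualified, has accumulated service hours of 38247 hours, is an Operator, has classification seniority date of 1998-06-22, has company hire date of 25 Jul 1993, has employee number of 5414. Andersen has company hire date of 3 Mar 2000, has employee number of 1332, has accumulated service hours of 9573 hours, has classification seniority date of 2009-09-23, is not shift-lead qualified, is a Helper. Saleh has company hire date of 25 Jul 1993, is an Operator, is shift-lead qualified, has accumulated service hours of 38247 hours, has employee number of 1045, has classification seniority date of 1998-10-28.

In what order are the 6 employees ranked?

Saleh, Chaudhari, Whitfield, Amari, Romero, Andersen

By classification: Saleh and Chaudhari (Operator); then Whitfield, Amari, Romero and Andersen (Helper).
Saleh and Chaudhari both have accumulated service hours 38247 hours, so the next rule applies.
Saleh and Chaudhari both have company hire date 25 Jul 1993, so the next rule applies.
Among Saleh and Chaudhari, by employee number (lower first): Saleh (1045) before Chaudhari (5414).
Among Whitfield, Amari, Romero and Andersen, by accumulated service hours (higher first): Whitfield, Amari and Romero (23946 hours) before Andersen (9573 hours).
Whitfield, Amari and Romero all have company hire date 20 Jul 2019, so the next rule applies.
Among Whitfield, Amari and Romero, by employee number (lower first): Whitfield (2155) before Amari (4507) before Romero (6386).
Full order: Saleh, Chaudhari, Whitfield, Amari, Romero, Andersen.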